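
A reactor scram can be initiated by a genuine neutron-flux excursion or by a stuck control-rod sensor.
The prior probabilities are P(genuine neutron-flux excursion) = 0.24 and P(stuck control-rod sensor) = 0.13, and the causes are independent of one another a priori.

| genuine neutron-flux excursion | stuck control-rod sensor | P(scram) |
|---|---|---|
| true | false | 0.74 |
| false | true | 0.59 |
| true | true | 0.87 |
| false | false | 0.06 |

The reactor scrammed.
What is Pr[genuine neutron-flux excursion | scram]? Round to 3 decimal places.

Weight on genuine neutron-flux excursion=true, given the evidence: 0.154512 + 0.027144 = 0.181656
Denominator P(scram): 0.06·0.76·0.87 + 0.59·0.76·0.13 + 0.74·0.24·0.87 + 0.87·0.24·0.13 = 0.279620
Posterior = 0.181656 / 0.279620 ≈ 0.650

Pr[genuine neutron-flux excursion | scram] ≈ 0.650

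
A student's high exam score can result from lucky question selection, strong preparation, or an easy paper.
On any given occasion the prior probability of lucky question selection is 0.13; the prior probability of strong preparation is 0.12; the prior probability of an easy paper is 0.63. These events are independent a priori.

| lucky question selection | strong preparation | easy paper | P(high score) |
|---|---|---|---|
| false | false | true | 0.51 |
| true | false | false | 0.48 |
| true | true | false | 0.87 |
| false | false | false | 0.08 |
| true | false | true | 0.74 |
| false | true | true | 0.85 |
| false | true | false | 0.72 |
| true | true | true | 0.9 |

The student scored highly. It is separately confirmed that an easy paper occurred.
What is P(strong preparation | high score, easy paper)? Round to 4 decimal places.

P(high score | easy paper) = 0.51·0.87·0.88 + 0.85·0.87·0.12 + 0.74·0.13·0.88 + 0.9·0.13·0.12 = 0.390456 + 0.088740 + 0.084656 + 0.014040 = 0.577892
The strong preparation-present share is 0.088740 + 0.014040 = 0.102780.
Hence the posterior is 0.102780/0.577892 ≈ 0.1779.

P(strong preparation | high score, easy paper) ≈ 0.1779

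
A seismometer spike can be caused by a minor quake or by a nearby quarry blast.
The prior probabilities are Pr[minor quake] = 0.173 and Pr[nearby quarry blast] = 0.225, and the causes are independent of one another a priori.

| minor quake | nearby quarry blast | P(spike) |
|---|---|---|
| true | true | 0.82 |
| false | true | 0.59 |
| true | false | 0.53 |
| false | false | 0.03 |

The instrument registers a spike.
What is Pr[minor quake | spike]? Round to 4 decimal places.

For the numerator, keep only minor quake=true terms: 0.071060 + 0.031918 = 0.102978
Normalizer over all consistent configurations: 0.03×0.827×0.775 + 0.59×0.827×0.225 + 0.53×0.173×0.775 + 0.82×0.173×0.225 = 0.231990
P(minor quake | spike) = 0.102978/0.231990 ≈ 0.4439

Pr[minor quake | spike] ≈ 0.4439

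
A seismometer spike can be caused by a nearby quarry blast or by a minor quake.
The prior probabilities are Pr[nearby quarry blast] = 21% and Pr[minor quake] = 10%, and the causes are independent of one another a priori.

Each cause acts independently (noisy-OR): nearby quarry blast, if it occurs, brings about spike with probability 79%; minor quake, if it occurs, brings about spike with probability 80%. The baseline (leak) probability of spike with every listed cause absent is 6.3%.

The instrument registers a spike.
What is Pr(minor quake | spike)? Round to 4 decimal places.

Pr(minor quake | spike) ≈ 0.3003

Under noisy-OR, P(spike | causes) = 1 − (1−0.063)·∏(1−qᵢ) over the active causes.
P(spike) = 0.063·0.79·0.9 + 0.8126·0.79·0.1 + 0.80323·0.21·0.9 + 0.960646·0.21·0.1 = 0.044793 + 0.064195 + 0.151810 + 0.020174 = 0.280972
Restricting to configurations with minor quake present: 0.064195 + 0.020174 = 0.084369.
P(minor quake | spike) = 0.084369 / 0.280972 ≈ 0.3003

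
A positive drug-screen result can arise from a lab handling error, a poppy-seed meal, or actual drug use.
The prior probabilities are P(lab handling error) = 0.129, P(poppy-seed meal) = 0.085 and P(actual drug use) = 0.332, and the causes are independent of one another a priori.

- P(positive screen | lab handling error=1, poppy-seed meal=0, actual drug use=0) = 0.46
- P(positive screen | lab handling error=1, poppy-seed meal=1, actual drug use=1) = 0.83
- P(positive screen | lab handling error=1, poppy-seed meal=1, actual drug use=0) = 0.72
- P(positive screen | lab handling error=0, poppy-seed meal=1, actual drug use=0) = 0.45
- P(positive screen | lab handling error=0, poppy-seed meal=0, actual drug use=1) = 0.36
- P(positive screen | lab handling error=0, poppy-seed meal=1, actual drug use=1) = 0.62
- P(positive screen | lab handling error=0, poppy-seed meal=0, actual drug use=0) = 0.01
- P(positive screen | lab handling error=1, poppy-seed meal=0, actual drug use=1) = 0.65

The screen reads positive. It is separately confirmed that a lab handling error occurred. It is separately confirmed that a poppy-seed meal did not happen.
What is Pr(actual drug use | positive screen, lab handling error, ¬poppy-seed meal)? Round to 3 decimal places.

Pr(actual drug use | positive screen, lab handling error, ¬poppy-seed meal) ≈ 0.413

Weight on actual drug use=true, given the evidence: 0.65*0.332 = 0.215800
Denominator P(positive screen | lab handling error, ¬poppy-seed meal): 0.46*0.668 + 0.65*0.332 = 0.523080
Posterior = 0.215800 / 0.523080 ≈ 0.413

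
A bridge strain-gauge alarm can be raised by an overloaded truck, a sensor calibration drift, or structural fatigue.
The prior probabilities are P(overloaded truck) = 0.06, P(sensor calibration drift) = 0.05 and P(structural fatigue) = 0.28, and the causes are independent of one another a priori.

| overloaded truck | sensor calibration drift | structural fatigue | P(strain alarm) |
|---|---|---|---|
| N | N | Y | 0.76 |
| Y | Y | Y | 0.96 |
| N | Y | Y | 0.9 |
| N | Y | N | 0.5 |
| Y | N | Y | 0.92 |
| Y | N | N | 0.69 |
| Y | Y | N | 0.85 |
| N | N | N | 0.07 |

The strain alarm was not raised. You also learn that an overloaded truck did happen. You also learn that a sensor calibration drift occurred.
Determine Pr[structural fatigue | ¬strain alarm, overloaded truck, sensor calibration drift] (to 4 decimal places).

Pr[structural fatigue | ¬strain alarm, overloaded truck, sensor calibration drift] ≈ 0.0940

By total probability over both values of structural fatigue:
  P(¬strain alarm | overloaded truck, sensor calibration drift) = 0.15×0.72 + 0.04×0.28
        = 0.108000 + 0.011200 = 0.119200
Keeping only the structural fatigue-present terms gives 0.011200, so
  P(structural fatigue | ¬strain alarm, overloaded truck, sensor calibration drift) = 0.011200 / 0.119200 ≈ 0.0940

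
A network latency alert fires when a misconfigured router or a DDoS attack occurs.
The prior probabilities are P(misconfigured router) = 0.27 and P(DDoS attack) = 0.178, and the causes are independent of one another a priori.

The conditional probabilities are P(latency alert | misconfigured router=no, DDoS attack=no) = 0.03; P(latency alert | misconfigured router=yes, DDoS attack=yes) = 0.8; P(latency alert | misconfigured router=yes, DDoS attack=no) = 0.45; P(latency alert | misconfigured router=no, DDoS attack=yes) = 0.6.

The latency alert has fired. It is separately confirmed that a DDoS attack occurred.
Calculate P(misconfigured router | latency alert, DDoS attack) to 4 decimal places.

Sum P(latency alert|·) weighted by the priors over both values of misconfigured router:
  P(latency alert | DDoS attack) = 0.6×0.73 + 0.8×0.27
        = 0.438000 + 0.216000 = 0.654000
Configurations with misconfigured router contribute 0.216000, so
  P(misconfigured router | latency alert, DDoS attack) = 0.216000 / 0.654000 ≈ 0.3303

P(misconfigured router | latency alert, DDoS attack) ≈ 0.3303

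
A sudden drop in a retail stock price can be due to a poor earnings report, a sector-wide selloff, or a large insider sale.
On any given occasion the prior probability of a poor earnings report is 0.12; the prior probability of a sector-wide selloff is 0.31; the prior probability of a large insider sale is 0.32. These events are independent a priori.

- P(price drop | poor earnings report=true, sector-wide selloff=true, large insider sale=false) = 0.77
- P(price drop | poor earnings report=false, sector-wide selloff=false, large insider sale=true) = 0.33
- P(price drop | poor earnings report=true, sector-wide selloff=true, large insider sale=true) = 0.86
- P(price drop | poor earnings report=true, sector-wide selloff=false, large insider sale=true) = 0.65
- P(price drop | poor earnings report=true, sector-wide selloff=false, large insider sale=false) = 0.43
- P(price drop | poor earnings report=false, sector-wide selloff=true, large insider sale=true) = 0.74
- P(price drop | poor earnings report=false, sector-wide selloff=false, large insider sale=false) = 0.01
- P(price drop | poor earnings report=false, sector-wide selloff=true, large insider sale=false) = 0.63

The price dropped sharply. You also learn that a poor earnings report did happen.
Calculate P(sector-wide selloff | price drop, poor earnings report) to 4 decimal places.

P(sector-wide selloff | price drop, poor earnings report) ≈ 0.4177

P(price drop | poor earnings report) = 0.43×0.69×0.68 + 0.65×0.69×0.32 + 0.77×0.31×0.68 + 0.86×0.31×0.32 = 0.201756 + 0.143520 + 0.162316 + 0.085312 = 0.592904
Restricting to configurations with sector-wide selloff present: 0.162316 + 0.085312 = 0.247628.
Hence the posterior is 0.247628/0.592904 ≈ 0.4177.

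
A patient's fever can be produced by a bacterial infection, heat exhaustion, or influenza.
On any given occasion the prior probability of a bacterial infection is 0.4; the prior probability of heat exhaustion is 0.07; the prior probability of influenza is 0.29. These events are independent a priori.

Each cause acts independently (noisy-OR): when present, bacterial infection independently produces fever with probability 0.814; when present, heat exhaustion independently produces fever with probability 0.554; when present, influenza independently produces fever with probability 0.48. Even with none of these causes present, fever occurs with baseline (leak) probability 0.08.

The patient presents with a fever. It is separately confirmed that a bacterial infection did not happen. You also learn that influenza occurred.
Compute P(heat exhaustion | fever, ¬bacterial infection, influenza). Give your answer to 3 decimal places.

Under noisy-OR, P(fever | causes) = 1 − (1−0.08)·∏(1−qᵢ) over the active causes.
Sum P(fever|·) weighted by the priors over both values of heat exhaustion:
  P(fever | ¬bacterial infection, influenza) = 0.5216×0.93 + 0.786634×0.07
        = 0.485088 + 0.055064 = 0.540152
Keeping only the heat exhaustion-present terms gives 0.055064, so
  P(heat exhaustion | fever, ¬bacterial infection, influenza) = 0.055064 / 0.540152 ≈ 0.102

P(heat exhaustion | fever, ¬bacterial infection, influenza) ≈ 0.102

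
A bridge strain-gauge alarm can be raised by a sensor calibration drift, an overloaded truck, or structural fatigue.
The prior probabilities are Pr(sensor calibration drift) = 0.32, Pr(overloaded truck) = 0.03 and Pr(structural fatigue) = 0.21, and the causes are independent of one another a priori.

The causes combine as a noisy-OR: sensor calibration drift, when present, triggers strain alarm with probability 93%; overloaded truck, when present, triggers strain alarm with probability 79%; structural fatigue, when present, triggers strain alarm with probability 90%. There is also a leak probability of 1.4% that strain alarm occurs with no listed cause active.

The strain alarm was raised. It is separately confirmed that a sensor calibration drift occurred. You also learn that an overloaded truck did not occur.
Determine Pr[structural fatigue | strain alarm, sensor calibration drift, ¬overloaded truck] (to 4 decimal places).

Under noisy-OR, P(strain alarm | causes) = 1 − (1−0.014)·∏(1−qᵢ) over the active causes.
For the numerator, keep only structural fatigue=true terms: 0.993098*0.21 = 0.208551
Denominator P(strain alarm | sensor calibration drift, ¬overloaded truck): 0.93098*0.79 + 0.993098*0.21 = 0.944025
P(structural fatigue | strain alarm, sensor calibration drift, ¬overloaded truck) = 0.208551/0.944025 ≈ 0.2209

Pr[structural fatigue | strain alarm, sensor calibration drift, ¬overloaded truck] ≈ 0.2209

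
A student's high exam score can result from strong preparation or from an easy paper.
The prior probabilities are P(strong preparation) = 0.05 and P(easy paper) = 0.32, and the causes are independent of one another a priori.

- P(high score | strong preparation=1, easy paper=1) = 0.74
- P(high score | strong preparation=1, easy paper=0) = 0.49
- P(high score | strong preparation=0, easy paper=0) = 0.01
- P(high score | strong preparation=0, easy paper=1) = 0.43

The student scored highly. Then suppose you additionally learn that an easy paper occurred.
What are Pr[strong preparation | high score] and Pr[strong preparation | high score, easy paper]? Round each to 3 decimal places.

P(high score) = 0.01·0.95·0.68 + 0.43·0.95·0.32 + 0.49·0.05·0.68 + 0.74·0.05·0.32 = 0.006460 + 0.130720 + 0.016660 + 0.011840 = 0.165680
Of this, 0.028500 comes from 0.016660 + 0.011840 (the strong preparation=true cases).
So P(strong preparation | high score) = 0.028500/0.165680 ≈ 0.172.

Now condition on the additional information:
P(high score | easy paper) = 0.43*0.95 + 0.74*0.05 = 0.408500 + 0.037000 = 0.445500
Restricting to configurations with strong preparation present: 0.74*0.05 = 0.037000.
Hence the posterior is 0.037000/0.445500 ≈ 0.083.
— easy paper explains away the evidence for strong preparation.

Pr[strong preparation | high score] ≈ 0.172; Pr[strong preparation | high score, easy paper] ≈ 0.083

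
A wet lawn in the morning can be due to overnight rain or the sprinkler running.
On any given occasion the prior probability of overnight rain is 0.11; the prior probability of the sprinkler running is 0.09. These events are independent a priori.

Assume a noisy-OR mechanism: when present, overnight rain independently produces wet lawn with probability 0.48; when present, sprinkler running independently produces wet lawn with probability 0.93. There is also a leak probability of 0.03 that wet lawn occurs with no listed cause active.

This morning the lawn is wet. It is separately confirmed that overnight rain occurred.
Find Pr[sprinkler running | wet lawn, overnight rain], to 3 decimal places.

Pr[sprinkler running | wet lawn, overnight rain] ≈ 0.161

Under noisy-OR, P(wet lawn | causes) = 1 − (1−0.03)·∏(1−qᵢ) over the active causes.
By total probability over both values of sprinkler running:
  P(wet lawn | overnight rain) = 0.4956×0.91 + 0.964692×0.09
        = 0.450996 + 0.086822 = 0.537818
Keeping only the sprinkler running-present terms gives 0.086822, so
  P(sprinkler running | wet lawn, overnight rain) = 0.086822 / 0.537818 ≈ 0.161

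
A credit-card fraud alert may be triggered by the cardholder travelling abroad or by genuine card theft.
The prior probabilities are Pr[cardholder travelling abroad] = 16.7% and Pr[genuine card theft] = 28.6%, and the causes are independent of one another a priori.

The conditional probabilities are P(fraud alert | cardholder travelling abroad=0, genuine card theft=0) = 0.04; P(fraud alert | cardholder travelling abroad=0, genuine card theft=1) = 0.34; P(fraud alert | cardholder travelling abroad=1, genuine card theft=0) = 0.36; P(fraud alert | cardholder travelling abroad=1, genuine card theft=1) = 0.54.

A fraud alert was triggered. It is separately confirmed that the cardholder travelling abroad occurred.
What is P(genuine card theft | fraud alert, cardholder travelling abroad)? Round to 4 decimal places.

Weight on genuine card theft=true, given the evidence: 0.54×0.286 = 0.154440
The normalizing constant is 0.36×0.714 + 0.54×0.286 = 0.411480
P(genuine card theft | fraud alert, cardholder travelling abroad) = 0.154440/0.411480 ≈ 0.3753

P(genuine card theft | fraud alert, cardholder travelling abroad) ≈ 0.3753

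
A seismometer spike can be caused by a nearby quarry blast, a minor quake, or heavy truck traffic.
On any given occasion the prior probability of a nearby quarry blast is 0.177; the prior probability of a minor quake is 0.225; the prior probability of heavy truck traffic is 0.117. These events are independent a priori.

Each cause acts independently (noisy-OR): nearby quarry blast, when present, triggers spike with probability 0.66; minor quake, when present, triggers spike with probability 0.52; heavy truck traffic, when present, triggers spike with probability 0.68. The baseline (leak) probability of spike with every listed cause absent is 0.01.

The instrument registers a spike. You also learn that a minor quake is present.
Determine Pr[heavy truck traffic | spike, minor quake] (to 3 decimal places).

Under noisy-OR, P(spike | causes) = 1 − (1−0.01)·∏(1−qᵢ) over the active causes.
Enumerate the 4 (nearby quarry blast, heavy truck traffic) configurations and weight by the priors:
  P(spike | minor quake) = 0.5248·0.823·0.883 + 0.847936·0.823·0.117 + 0.838432·0.177·0.883 + 0.948298·0.177·0.117
        = 0.381377 + 0.081649 + 0.131039 + 0.019638 = 0.613703
The terms with heavy truck traffic present sum to 0.101287, so
  P(heavy truck traffic | spike, minor quake) = 0.101287 / 0.613703 ≈ 0.165

Pr[heavy truck traffic | spike, minor quake] ≈ 0.165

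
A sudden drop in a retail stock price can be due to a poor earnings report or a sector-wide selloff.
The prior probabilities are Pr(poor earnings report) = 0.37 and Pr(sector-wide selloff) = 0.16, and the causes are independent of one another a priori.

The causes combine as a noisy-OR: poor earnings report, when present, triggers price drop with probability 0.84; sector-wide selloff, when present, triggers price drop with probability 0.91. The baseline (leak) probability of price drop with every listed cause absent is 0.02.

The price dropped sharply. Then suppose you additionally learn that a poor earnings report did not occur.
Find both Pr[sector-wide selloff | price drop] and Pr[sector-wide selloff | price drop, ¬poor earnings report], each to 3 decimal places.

Under noisy-OR, P(price drop | causes) = 1 − (1−0.02)·∏(1−qᵢ) over the active causes.
For the numerator, keep only sector-wide selloff=true terms: 0.091909 + 0.058365 = 0.150274
Denominator P(price drop): 0.02*0.63*0.84 + 0.9118*0.63*0.16 + 0.8432*0.37*0.84 + 0.985888*0.37*0.16 = 0.422925
P(sector-wide selloff | price drop) = 0.150274/0.422925 ≈ 0.355

Now also conditioning on poor earnings report≠true:
Sum P(price drop|·) weighted by the priors over both values of sector-wide selloff:
  P(price drop | ¬poor earnings report) = 0.02×0.84 + 0.9118×0.16
        = 0.016800 + 0.145888 = 0.162688
The terms with sector-wide selloff present sum to 0.145888, so
  P(sector-wide selloff | price drop, ¬poor earnings report) = 0.145888 / 0.162688 ≈ 0.897

Pr[sector-wide selloff | price drop] ≈ 0.355; Pr[sector-wide selloff | price drop, ¬poor earnings report] ≈ 0.897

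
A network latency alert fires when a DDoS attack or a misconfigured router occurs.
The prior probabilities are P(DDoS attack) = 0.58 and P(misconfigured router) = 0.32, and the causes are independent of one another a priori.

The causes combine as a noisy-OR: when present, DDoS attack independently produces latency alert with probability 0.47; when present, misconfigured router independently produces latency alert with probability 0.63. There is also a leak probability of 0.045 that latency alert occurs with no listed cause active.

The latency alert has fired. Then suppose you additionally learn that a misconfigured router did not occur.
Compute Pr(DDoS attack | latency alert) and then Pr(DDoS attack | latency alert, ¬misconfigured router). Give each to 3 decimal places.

Under noisy-OR, P(latency alert | causes) = 1 − (1−0.045)·∏(1−qᵢ) over the active causes.
By total probability over the 4 (DDoS attack, misconfigured router) configurations:
  P(latency alert) = 0.045*0.42*0.68 + 0.64665*0.42*0.32 + 0.49385*0.58*0.68 + 0.812725*0.58*0.32
        = 0.012852 + 0.086910 + 0.194774 + 0.150842 = 0.445378
Keeping only the DDoS attack-present terms gives 0.345616, so
  P(DDoS attack | latency alert) = 0.345616 / 0.445378 ≈ 0.776

Now condition on the additional information:
Numerator (weight on configurations with DDoS attack): 0.49385×0.58 = 0.286433
Normalizer over all consistent configurations: 0.045×0.42 + 0.49385×0.58 = 0.305333
P(DDoS attack | latency alert, ¬misconfigured router) = 0.286433/0.305333 ≈ 0.938

Pr(DDoS attack | latency alert) ≈ 0.776; Pr(DDoS attack | latency alert, ¬misconfigured router) ≈ 0.938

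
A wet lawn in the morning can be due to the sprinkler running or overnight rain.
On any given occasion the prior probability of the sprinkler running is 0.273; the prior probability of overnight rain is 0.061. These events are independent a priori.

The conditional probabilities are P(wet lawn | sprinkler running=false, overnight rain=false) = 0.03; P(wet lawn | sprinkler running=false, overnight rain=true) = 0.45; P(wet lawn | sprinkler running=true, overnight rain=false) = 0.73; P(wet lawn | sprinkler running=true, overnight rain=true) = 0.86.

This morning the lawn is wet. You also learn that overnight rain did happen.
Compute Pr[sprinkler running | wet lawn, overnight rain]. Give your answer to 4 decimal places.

Weight on sprinkler running=true, given the evidence: 0.86×0.273 = 0.234780
Denominator P(wet lawn | overnight rain): 0.45×0.727 + 0.86×0.273 = 0.561930
Posterior = 0.234780 / 0.561930 ≈ 0.4178

Pr[sprinkler running | wet lawn, overnight rain] ≈ 0.4178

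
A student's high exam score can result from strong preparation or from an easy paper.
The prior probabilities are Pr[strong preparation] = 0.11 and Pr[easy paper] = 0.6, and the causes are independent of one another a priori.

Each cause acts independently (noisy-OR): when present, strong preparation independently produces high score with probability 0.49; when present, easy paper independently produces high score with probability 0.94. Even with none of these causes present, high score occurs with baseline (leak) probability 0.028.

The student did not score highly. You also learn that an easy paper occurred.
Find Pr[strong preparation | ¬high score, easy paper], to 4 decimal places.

Under noisy-OR, P(high score | causes) = 1 − (1−0.028)·∏(1−qᵢ) over the active causes.
For the numerator, keep only strong preparation=true terms: 0.029743·0.11 = 0.003272
The normalizing constant is 0.05832·0.89 + 0.029743·0.11 = 0.055177
P(strong preparation | ¬high score, easy paper) = 0.003272/0.055177 ≈ 0.0593

Pr[strong preparation | ¬high score, easy paper] ≈ 0.0593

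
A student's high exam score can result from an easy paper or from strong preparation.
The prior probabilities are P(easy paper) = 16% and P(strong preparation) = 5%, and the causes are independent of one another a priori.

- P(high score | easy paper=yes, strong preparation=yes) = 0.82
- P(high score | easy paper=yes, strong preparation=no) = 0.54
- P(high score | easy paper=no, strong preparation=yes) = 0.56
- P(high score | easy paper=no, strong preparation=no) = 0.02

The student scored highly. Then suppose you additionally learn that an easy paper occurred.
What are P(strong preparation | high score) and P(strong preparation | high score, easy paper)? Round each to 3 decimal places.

P(high score) = 0.02×0.84×0.95 + 0.56×0.84×0.05 + 0.54×0.16×0.95 + 0.82×0.16×0.05 = 0.015960 + 0.023520 + 0.082080 + 0.006560 = 0.128120
Restricting to configurations with strong preparation present: 0.023520 + 0.006560 = 0.030080.
P(strong preparation | high score) = 0.030080 / 0.128120 ≈ 0.235

Now also conditioning on easy paper=true:
P(high score | easy paper) = 0.54*0.95 + 0.82*0.05 = 0.513000 + 0.041000 = 0.554000
The strong preparation-present share is 0.82*0.05 = 0.041000.
So P(strong preparation | high score, easy paper) = 0.041000/0.554000 ≈ 0.074.
Conditioning on easy paper lowers the posterior on strong preparation: the classic explaining-away effect in a common-effect structure.

P(strong preparation | high score) ≈ 0.235; P(strong preparation | high score, easy paper) ≈ 0.074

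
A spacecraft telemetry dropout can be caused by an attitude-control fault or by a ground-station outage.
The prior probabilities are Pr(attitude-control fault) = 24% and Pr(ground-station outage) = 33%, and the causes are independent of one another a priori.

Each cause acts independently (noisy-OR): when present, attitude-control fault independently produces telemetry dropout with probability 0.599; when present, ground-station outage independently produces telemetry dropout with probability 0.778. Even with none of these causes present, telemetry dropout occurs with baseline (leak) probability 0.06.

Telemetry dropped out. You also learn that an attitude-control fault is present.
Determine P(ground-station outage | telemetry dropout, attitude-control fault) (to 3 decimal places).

P(ground-station outage | telemetry dropout, attitude-control fault) ≈ 0.420

Under noisy-OR, P(telemetry dropout | causes) = 1 − (1−0.06)·∏(1−qᵢ) over the active causes.
P(telemetry dropout | attitude-control fault) = 0.62306×0.67 + 0.916319×0.33 = 0.417450 + 0.302385 = 0.719835
The ground-station outage-present share is 0.916319×0.33 = 0.302385.
Hence the posterior is 0.302385/0.719835 ≈ 0.420.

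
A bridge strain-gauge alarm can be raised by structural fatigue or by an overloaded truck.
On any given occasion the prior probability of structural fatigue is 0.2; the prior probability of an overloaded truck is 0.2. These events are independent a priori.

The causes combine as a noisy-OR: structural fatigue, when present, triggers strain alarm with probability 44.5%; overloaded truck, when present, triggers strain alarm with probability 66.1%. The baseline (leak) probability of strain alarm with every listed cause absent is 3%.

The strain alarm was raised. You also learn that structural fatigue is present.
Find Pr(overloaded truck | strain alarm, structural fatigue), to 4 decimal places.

Under noisy-OR, P(strain alarm | causes) = 1 − (1−0.03)·∏(1−qᵢ) over the active causes.
P(strain alarm | structural fatigue) = 0.46165*0.8 + 0.817499*0.2 = 0.369320 + 0.163500 = 0.532820
The overloaded truck-present share is 0.817499*0.2 = 0.163500.
So P(overloaded truck | strain alarm, structural fatigue) = 0.163500/0.532820 ≈ 0.3069.

Pr(overloaded truck | strain alarm, structural fatigue) ≈ 0.3069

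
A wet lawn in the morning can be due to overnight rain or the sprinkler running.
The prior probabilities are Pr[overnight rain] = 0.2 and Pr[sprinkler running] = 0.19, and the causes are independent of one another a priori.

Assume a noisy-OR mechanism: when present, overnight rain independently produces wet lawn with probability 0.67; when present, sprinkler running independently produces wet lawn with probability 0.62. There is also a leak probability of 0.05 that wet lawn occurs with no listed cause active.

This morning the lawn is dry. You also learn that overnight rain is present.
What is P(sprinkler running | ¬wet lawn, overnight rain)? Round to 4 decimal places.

P(sprinkler running | ¬wet lawn, overnight rain) ≈ 0.0818

Under noisy-OR, P(wet lawn | causes) = 1 − (1−0.05)·∏(1−qᵢ) over the active causes.
For the numerator, keep only sprinkler running=true terms: 0.11913·0.19 = 0.022635
Normalizer over all consistent configurations: 0.3135·0.81 + 0.11913·0.19 = 0.276570
P(sprinkler running | ¬wet lawn, overnight rain) = 0.022635/0.276570 ≈ 0.0818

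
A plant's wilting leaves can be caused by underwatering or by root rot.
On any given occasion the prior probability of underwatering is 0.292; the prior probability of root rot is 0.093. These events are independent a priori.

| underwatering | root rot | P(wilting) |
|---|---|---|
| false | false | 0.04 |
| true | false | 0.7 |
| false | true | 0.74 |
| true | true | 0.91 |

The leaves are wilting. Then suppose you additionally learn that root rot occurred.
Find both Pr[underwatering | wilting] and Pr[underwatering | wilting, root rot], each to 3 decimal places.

Pr[underwatering | wilting] ≈ 0.738; Pr[underwatering | wilting, root rot] ≈ 0.337

By total probability over the 4 (underwatering, root rot) configurations:
  P(wilting) = 0.04*0.708*0.907 + 0.74*0.708*0.093 + 0.7*0.292*0.907 + 0.91*0.292*0.093
        = 0.025686 + 0.048725 + 0.185391 + 0.024712 = 0.284514
Keeping only the underwatering-present terms gives 0.210103, so
  P(underwatering | wilting) = 0.210103 / 0.284514 ≈ 0.738

With the extra evidence:
Numerator (weight on configurations with underwatering): 0.91×0.292 = 0.265720
The normalizing constant is 0.74×0.708 + 0.91×0.292 = 0.789640
Posterior = 0.265720 / 0.789640 ≈ 0.337
This is intercausal reasoning (explaining away): once root rot accounts for the wilting, underwatering becomes less likely.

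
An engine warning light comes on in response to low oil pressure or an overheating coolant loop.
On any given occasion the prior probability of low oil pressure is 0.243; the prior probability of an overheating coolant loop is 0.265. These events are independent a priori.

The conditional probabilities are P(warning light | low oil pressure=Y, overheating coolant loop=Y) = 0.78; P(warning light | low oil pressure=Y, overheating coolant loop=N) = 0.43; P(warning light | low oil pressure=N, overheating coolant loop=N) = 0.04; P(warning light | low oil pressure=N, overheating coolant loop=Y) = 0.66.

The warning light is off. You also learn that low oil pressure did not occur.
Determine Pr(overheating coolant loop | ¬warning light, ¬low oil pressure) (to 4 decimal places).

Numerator (weight on configurations with overheating coolant loop): 0.34·0.265 = 0.090100
Normalizer over all consistent configurations: 0.96·0.735 + 0.34·0.265 = 0.795700
P(overheating coolant loop | ¬warning light, ¬low oil pressure) = 0.090100/0.795700 ≈ 0.1132

Pr(overheating coolant loop | ¬warning light, ¬low oil pressure) ≈ 0.1132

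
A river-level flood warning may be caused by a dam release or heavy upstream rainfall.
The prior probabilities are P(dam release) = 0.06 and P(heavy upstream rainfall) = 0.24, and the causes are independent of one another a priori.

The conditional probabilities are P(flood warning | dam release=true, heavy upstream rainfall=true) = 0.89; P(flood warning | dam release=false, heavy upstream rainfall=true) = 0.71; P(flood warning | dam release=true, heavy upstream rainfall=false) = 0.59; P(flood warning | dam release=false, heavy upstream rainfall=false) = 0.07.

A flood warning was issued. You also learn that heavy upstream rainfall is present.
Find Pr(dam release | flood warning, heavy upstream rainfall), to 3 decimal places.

Pr(dam release | flood warning, heavy upstream rainfall) ≈ 0.074

Enumerate both values of dam release and weight by the priors:
  P(flood warning | heavy upstream rainfall) = 0.71*0.94 + 0.89*0.06
        = 0.667400 + 0.053400 = 0.720800
Keeping only the dam release-present terms gives 0.053400, so
  P(dam release | flood warning, heavy upstream rainfall) = 0.053400 / 0.720800 ≈ 0.074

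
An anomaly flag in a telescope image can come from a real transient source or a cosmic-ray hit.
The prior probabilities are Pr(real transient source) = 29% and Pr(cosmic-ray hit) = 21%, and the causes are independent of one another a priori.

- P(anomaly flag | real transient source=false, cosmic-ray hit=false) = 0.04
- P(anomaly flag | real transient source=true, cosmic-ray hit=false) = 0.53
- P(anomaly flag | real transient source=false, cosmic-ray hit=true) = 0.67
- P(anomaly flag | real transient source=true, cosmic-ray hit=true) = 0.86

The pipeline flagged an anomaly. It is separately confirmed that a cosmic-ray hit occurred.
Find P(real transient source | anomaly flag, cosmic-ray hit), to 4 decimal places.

P(anomaly flag | cosmic-ray hit) = 0.67*0.71 + 0.86*0.29 = 0.475700 + 0.249400 = 0.725100
Of this, 0.249400 comes from 0.86*0.29 (the real transient source=true cases).
So P(real transient source | anomaly flag, cosmic-ray hit) = 0.249400/0.725100 ≈ 0.3440.

P(real transient source | anomaly flag, cosmic-ray hit) ≈ 0.3440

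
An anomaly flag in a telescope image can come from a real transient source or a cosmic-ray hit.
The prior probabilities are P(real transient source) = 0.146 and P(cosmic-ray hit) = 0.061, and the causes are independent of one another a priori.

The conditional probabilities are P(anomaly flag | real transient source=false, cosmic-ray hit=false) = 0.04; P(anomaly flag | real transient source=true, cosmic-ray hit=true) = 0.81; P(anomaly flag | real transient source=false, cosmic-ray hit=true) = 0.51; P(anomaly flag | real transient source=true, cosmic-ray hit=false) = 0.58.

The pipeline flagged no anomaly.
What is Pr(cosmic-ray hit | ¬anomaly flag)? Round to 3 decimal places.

By total probability over the 4 (real transient source, cosmic-ray hit) configurations:
  P(¬anomaly flag) = 0.96*0.854*0.939 + 0.49*0.854*0.061 + 0.42*0.146*0.939 + 0.19*0.146*0.061
        = 0.769830 + 0.025526 + 0.057579 + 0.001692 = 0.854627
The terms with cosmic-ray hit present sum to 0.027218, so
  P(cosmic-ray hit | ¬anomaly flag) = 0.027218 / 0.854627 ≈ 0.032

Pr(cosmic-ray hit | ¬anomaly flag) ≈ 0.032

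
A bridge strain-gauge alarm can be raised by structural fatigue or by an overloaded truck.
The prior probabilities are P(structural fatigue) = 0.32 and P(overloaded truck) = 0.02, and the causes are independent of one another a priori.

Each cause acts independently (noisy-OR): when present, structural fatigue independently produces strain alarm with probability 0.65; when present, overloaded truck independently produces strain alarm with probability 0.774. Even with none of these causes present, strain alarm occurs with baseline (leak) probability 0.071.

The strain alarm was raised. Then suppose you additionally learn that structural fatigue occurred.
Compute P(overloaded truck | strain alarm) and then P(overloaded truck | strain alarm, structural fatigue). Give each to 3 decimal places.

Under noisy-OR, P(strain alarm | causes) = 1 − (1−0.071)·∏(1−qᵢ) over the active causes.
P(strain alarm) = 0.071*0.68*0.98 + 0.790046*0.68*0.02 + 0.67485*0.32*0.98 + 0.926516*0.32*0.02 = 0.047314 + 0.010745 + 0.211633 + 0.005930 = 0.275622
Restricting to configurations with overloaded truck present: 0.010745 + 0.005930 = 0.016675.
So P(overloaded truck | strain alarm) = 0.016675/0.275622 ≈ 0.060.

Now condition on the additional information:
Enumerate both values of overloaded truck and weight by the priors:
  P(strain alarm | structural fatigue) = 0.67485·0.98 + 0.926516·0.02
        = 0.661353 + 0.018530 = 0.679883
Keeping only the overloaded truck-present terms gives 0.018530, so
  P(overloaded truck | strain alarm, structural fatigue) = 0.018530 / 0.679883 ≈ 0.027
Conditioning on structural fatigue lowers the posterior on overloaded truck: the classic explaining-away effect in a common-effect structure.

P(overloaded truck | strain alarm) ≈ 0.060; P(overloaded truck | strain alarm, structural fatigue) ≈ 0.027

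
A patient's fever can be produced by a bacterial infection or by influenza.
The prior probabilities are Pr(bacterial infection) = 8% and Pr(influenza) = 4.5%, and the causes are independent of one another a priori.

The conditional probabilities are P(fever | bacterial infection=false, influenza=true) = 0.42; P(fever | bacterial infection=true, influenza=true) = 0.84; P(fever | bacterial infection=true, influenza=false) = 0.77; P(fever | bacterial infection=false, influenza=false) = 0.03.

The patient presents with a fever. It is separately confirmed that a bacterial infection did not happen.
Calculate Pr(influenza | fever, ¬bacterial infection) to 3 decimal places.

By total probability over both values of influenza:
  P(fever | ¬bacterial infection) = 0.03·0.955 + 0.42·0.045
        = 0.028650 + 0.018900 = 0.047550
Keeping only the influenza-present terms gives 0.018900, so
  P(influenza | fever, ¬bacterial infection) = 0.018900 / 0.047550 ≈ 0.397

Pr(influenza | fever, ¬bacterial infection) ≈ 0.397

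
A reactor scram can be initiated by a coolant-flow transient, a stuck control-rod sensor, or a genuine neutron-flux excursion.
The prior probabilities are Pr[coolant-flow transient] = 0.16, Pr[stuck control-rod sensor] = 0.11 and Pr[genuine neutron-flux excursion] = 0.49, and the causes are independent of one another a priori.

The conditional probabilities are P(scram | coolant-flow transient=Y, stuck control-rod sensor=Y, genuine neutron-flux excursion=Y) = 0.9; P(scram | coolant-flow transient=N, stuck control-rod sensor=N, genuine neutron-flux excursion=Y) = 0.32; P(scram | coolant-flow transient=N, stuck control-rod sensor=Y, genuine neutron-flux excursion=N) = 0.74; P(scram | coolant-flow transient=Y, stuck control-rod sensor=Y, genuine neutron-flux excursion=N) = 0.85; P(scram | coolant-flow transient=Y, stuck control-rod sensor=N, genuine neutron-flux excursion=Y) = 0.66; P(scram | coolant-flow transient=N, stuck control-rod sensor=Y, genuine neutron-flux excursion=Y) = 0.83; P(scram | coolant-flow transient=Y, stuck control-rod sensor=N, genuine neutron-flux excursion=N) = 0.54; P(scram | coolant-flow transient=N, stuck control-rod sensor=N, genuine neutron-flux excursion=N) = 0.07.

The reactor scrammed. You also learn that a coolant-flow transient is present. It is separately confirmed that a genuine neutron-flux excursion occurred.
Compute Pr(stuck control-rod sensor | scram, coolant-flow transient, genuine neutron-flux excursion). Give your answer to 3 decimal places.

Pr(stuck control-rod sensor | scram, coolant-flow transient, genuine neutron-flux excursion) ≈ 0.144

By total probability over both values of stuck control-rod sensor:
  P(scram | coolant-flow transient, genuine neutron-flux excursion) = 0.66*0.89 + 0.9*0.11
        = 0.587400 + 0.099000 = 0.686400
Configurations with stuck control-rod sensor contribute 0.099000, so
  P(stuck control-rod sensor | scram, coolant-flow transient, genuine neutron-flux excursion) = 0.099000 / 0.686400 ≈ 0.144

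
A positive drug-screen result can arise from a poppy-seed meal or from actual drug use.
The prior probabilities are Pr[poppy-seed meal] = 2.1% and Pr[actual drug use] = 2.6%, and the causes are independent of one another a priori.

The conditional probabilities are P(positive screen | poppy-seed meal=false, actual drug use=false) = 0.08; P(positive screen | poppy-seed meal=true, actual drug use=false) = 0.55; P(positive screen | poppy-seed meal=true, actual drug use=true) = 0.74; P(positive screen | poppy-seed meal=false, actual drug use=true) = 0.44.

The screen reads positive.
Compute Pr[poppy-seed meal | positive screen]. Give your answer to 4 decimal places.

Pr[poppy-seed meal | positive screen] ≈ 0.1176

Enumerate the 4 (poppy-seed meal, actual drug use) configurations and weight by the priors:
  P(positive screen) = 0.08·0.979·0.974 + 0.44·0.979·0.026 + 0.55·0.021·0.974 + 0.74·0.021·0.026
        = 0.076284 + 0.011200 + 0.011250 + 0.000404 = 0.099138
Configurations with poppy-seed meal contribute 0.011654, so
  P(poppy-seed meal | positive screen) = 0.011654 / 0.099138 ≈ 0.1176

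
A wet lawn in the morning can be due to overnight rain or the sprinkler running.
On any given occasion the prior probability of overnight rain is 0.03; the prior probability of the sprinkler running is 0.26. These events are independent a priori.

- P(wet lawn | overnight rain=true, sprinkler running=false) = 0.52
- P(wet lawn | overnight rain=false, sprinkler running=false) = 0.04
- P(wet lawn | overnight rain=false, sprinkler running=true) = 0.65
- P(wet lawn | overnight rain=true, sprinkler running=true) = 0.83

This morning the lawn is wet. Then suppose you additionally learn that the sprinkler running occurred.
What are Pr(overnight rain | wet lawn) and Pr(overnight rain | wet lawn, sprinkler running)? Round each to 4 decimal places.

Pr(overnight rain | wet lawn) ≈ 0.0855; Pr(overnight rain | wet lawn, sprinkler running) ≈ 0.0380

P(wet lawn) = 0.04·0.97·0.74 + 0.65·0.97·0.26 + 0.52·0.03·0.74 + 0.83·0.03·0.26 = 0.028712 + 0.163930 + 0.011544 + 0.006474 = 0.210660
The overnight rain-present share is 0.011544 + 0.006474 = 0.018018.
So P(overnight rain | wet lawn) = 0.018018/0.210660 ≈ 0.0855.

Now also conditioning on sprinkler running=true:
P(wet lawn | sprinkler running) = 0.65*0.97 + 0.83*0.03 = 0.630500 + 0.024900 = 0.655400
The overnight rain-present share is 0.83*0.03 = 0.024900.
So P(overnight rain | wet lawn, sprinkler running) = 0.024900/0.655400 ≈ 0.0380.
This is intercausal reasoning (explaining away): once sprinkler running accounts for the wet lawn, overnight rain becomes less likely.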